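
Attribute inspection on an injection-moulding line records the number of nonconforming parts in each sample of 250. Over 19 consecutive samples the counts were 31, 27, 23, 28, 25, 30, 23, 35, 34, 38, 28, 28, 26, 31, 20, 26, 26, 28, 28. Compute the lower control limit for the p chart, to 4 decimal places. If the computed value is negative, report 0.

0.0526

p̄ = Σdᵢ / (k·n) = 535 / (19 × 250) = 0.11263
LCL = p̄ − 3·√(p̄(1−p̄)/n) = 0.11263 − 3 × 0.01999 = 0.05265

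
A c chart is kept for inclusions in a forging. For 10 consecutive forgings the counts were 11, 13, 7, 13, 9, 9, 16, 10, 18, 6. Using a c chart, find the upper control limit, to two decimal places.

c̄ = (11 + 13 + 7 + 13 + 9 + 9 + 16 + 10 + 18 + 6) / 10 = 112 / 10 = 11.2000
UCL = c̄ + 3√c̄ = 11.2000 + 3 × √11.2000 = 11.2000 + 3 × 3.3466 = 21.2399

21.24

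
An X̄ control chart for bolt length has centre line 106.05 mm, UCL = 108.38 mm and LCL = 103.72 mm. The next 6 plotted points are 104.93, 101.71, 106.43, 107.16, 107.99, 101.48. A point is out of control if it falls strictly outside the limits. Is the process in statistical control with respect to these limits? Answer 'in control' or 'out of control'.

Compare each point to [103.72, 108.38]: sample 2 = 101.71 < LCL; sample 6 = 101.48 < LCL.

out of control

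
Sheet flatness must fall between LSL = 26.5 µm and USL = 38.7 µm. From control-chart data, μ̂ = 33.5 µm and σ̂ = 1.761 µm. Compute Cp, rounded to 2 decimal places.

1.15

Cp = (USL − LSL) / (6σ̂) = (38.7 − 26.5) / (6 × 1.761) = 12.2000 / 10.5660 = 1.1546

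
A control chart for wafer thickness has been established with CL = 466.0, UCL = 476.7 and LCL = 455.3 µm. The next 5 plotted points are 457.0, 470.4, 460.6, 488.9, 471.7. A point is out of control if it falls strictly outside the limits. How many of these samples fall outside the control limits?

Compare each point to [455.3, 476.7]: sample 4 = 488.9 > UCL.

1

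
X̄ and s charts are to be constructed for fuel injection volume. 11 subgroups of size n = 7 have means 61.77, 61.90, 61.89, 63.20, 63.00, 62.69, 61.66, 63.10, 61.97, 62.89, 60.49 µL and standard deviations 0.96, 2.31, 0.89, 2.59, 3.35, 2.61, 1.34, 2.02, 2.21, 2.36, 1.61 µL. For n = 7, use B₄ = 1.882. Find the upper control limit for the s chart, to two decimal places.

3.81

s̄ = (0.96 + 2.31 + 0.89 + 2.59 + 3.35 + 2.61 + 1.34 + 2.02 + 2.21 + 2.36 + 1.61) / 11 = 2.0227
UCL_s = B₄·s̄ = 1.882 × 2.0227 = 3.8068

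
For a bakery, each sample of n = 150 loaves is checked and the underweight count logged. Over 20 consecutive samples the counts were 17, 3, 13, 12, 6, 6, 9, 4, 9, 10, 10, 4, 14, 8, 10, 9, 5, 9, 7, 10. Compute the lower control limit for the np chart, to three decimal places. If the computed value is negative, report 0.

p̄ = Σdᵢ / (k·n) = 175 / (20 × 150) = 0.05833
LCL = np̄ − 3·√(np̄(1−p̄)) = 8.7500 − 3 × 2.8705 = 0.1386

0.139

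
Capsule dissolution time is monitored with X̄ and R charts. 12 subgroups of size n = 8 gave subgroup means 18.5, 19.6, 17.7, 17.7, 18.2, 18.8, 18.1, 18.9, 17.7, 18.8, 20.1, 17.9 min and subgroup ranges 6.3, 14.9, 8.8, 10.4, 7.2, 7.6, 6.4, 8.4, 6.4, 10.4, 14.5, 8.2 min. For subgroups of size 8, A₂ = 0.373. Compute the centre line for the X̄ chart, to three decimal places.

18.500

X̄̄ = (18.5 + 19.6 + 17.7 + 17.7 + 18.2 + 18.8 + 18.1 + 18.9 + 17.7 + 18.8 + 20.1 + 17.9) / 12 = 222.0000 / 12 = 18.5000
CL = X̄̄ = 18.5000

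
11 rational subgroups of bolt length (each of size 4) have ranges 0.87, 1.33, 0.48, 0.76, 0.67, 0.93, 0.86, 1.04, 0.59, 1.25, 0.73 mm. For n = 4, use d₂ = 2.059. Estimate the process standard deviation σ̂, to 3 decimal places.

R̄ = (0.87 + 1.33 + 0.48 + 0.76 + 0.67 + 0.93 + 0.86 + 1.04 + 0.59 + 1.25 + 0.73) / 11 = 0.8645
σ̂ = R̄ / d₂ = 0.8645 / 2.059 = 0.4199

0.420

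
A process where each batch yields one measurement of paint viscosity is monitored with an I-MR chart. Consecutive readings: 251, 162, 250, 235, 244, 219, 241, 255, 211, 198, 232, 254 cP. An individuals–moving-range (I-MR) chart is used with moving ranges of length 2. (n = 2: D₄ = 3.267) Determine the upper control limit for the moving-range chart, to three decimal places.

111.375

Moving ranges: 89, 88, 15, 9, 25, 22, 14, 44, 13, 34, 22; M̄R̄ = 375.0000 / 11 = 34.0909
UCL_MR = D₄·M̄R̄ = 3.267 × 34.0909 = 111.3750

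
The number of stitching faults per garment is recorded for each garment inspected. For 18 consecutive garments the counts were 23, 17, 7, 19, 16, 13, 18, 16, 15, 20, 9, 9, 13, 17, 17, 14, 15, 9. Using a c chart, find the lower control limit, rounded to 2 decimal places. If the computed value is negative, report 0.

c̄ = (23 + 17 + 7 + 19 + 16 + 13 + 18 + 16 + 15 + 20 + 9 + 9 + 13 + 17 + 17 + 14 + 15 + 9) / 18 = 267 / 18 = 14.8333
LCL = c̄ − 3√c̄ = 14.8333 − 3 × 3.8514 = 3.2791

3.28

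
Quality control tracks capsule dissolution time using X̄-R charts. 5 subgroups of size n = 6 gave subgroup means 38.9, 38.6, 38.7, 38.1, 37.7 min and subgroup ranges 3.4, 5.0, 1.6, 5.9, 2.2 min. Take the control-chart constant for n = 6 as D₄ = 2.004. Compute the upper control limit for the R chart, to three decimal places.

R̄ = (3.4 + 5.0 + 1.6 + 5.9 + 2.2) / 5 = 18.1000 / 5 = 3.6200
UCL_R = D₄·R̄ = 2.004 × 3.6200 = 7.2545

7.254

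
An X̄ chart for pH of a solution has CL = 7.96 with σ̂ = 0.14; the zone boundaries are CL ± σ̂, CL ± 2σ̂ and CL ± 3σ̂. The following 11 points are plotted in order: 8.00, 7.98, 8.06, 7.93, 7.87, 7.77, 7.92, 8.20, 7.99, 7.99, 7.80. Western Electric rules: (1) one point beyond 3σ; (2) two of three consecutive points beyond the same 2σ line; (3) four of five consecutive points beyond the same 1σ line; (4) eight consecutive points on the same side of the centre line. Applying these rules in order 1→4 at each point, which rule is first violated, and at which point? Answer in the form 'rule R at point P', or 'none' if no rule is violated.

Zone of each point (C = within 1σ̂, B = 1σ̂–2σ̂, A = 2σ̂–3σ̂, * = beyond 3σ̂; sign = side of CL): 1:+C, 2:+C, 3:+C, 4:-C, 5:-C, 6:-B, 7:-C, 8:+B, 9:+C, 10:+C, 11:-B
No rule fires across all 11 points.

none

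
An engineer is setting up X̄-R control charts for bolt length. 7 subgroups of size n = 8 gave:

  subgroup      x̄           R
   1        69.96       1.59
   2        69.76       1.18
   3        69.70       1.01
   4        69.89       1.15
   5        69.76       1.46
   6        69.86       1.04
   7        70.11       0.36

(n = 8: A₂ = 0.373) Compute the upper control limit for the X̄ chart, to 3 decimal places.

X̄̄ = (69.96 + 69.76 + 69.70 + 69.89 + 69.76 + 69.86 + 70.11) / 7 = 489.0400 / 7 = 69.8629
R̄ = (1.59 + 1.18 + 1.01 + 1.15 + 1.46 + 1.04 + 0.36) / 7 = 7.7900 / 7 = 1.1129
UCL = X̄̄ + A₂·R̄ = 69.8629 + 0.373 × 1.1129 = 70.2780

70.278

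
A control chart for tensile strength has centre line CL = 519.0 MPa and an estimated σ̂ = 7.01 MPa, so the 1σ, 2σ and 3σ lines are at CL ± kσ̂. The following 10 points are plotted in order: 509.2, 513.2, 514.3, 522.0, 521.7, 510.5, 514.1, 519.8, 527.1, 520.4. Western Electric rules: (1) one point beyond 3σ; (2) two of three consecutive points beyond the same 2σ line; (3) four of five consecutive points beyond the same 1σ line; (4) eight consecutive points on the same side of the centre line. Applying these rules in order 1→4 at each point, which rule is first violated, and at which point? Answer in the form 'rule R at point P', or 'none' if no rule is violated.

none

Zone of each point (C = within 1σ̂, B = 1σ̂–2σ̂, A = 2σ̂–3σ̂, * = beyond 3σ̂; sign = side of CL): 1:-B, 2:-C, 3:-C, 4:+C, 5:+C, 6:-B, 7:-C, 8:+C, 9:+B, 10:+C
No rule fires across all 10 points.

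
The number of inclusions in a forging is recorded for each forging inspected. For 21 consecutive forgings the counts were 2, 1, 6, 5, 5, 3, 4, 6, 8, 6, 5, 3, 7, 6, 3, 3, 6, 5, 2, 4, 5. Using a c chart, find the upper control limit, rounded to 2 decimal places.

10.90

c̄ = (2 + 1 + 6 + 5 + 5 + 3 + 4 + 6 + 8 + 6 + 5 + 3 + 7 + 6 + 3 + 3 + 6 + 5 + 2 + 4 + 5) / 21 = 95 / 21 = 4.5238
UCL = c̄ + 3√c̄ = 4.5238 + 3 × √4.5238 = 4.5238 + 3 × 2.1269 = 10.9046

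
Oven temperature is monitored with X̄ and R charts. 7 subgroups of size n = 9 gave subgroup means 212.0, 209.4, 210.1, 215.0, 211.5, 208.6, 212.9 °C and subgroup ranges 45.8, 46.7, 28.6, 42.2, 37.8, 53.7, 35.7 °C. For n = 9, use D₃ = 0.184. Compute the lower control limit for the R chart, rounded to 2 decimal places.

R̄ = (45.8 + 46.7 + 28.6 + 42.2 + 37.8 + 53.7 + 35.7) / 7 = 290.5000 / 7 = 41.5000
LCL_R = D₃·R̄ = 0.184 × 41.5000 = 7.6360

7.64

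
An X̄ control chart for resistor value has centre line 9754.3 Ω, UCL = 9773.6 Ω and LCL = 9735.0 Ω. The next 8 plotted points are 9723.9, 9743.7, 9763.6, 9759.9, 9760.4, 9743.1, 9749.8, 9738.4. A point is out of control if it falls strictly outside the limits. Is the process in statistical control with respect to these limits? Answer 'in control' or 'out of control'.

Compare each point to [9735.0, 9773.6]: sample 1 = 9723.9 < LCL.

out of control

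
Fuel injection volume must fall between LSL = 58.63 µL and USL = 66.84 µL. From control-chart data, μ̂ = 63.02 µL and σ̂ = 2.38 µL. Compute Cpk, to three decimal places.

0.535

Cpu = (USL − μ̂) / (3σ̂) = (66.84 − 63.02) / (3 × 2.38) = 0.5350; Cpl = (μ̂ − LSL) / (3σ̂) = (63.02 − 58.63) / (3 × 2.38) = 0.6148; Cpk = min(Cpu, Cpl) = 0.5350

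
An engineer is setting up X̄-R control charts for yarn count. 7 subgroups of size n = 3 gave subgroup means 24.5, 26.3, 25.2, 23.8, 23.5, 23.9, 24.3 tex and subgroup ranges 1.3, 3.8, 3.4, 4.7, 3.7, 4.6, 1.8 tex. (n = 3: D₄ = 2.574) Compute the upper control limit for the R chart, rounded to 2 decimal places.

8.57

R̄ = (1.3 + 3.8 + 3.4 + 4.7 + 3.7 + 4.6 + 1.8) / 7 = 23.3000 / 7 = 3.3286
UCL_R = D₄·R̄ = 2.574 × 3.3286 = 8.5677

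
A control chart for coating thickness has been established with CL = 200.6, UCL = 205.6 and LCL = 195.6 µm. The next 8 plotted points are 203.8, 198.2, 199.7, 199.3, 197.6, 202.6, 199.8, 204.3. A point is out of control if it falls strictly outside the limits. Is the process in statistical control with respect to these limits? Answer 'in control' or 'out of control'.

in control

All 8 points lie within [195.6, 205.6].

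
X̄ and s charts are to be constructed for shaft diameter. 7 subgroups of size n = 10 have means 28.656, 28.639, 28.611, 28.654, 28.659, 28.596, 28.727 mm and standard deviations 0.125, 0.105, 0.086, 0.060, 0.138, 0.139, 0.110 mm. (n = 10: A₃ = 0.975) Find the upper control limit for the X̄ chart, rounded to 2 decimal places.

28.76

X̄̄ = (28.656 + 28.639 + 28.611 + 28.654 + 28.659 + 28.596 + 28.727) / 7 = 28.6489
s̄ = (0.125 + 0.105 + 0.086 + 0.060 + 0.138 + 0.139 + 0.110) / 7 = 0.1090
UCL = X̄̄ + A₃·s̄ = 28.6489 + 0.975 × 0.1090 = 28.7551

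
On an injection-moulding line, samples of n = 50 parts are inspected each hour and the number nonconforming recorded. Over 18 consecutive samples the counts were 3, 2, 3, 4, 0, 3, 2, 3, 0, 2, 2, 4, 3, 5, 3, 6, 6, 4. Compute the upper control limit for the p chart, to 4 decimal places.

0.1627

p̄ = Σdᵢ / (k·n) = 55 / (18 × 50) = 0.06111
UCL = p̄ + 3·√(p̄(1−p̄)/n) = 0.06111 + 3 × √(0.06111×0.93889/50) = 0.06111 + 3 × 0.03388 = 0.16274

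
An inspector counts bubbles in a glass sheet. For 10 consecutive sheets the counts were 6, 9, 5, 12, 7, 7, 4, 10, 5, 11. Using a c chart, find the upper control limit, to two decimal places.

c̄ = (6 + 9 + 5 + 12 + 7 + 7 + 4 + 10 + 5 + 11) / 10 = 76 / 10 = 7.6000
UCL = c̄ + 3√c̄ = 7.6000 + 3 × √7.6000 = 7.6000 + 3 × 2.7568 = 15.8704

15.87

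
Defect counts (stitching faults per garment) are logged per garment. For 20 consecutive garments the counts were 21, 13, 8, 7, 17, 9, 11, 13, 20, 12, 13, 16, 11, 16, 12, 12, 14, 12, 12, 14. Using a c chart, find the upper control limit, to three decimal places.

c̄ = (21 + 13 + 8 + 7 + 17 + 9 + 11 + 13 + 20 + 12 + 13 + 16 + 11 + 16 + 12 + 12 + 14 + 12 + 12 + 14) / 20 = 263 / 20 = 13.1500
UCL = c̄ + 3√c̄ = 13.1500 + 3 × √13.1500 = 13.1500 + 3 × 3.6263 = 24.0289

24.029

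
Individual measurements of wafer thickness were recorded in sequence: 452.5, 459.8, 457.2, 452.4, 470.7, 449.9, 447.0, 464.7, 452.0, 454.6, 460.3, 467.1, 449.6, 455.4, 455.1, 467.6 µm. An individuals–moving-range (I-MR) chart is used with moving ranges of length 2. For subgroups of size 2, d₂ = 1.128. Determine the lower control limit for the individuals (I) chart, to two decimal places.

X̄ = (452.5 + 459.8 + 457.2 + 452.4 + 470.7 + 449.9 + 447.0 + 464.7 + 452.0 + 454.6 + 460.3 + 467.1 + 449.6 + 455.4 + 455.1 + 467.6) / 16 = 457.2437
Moving ranges: 7.3, 2.6, 4.8, 18.3, 20.8, 2.9, 17.7, 12.7, 2.6, 5.7, 6.8, 17.5, 5.8, 0.3, 12.5; M̄R̄ = 138.3000 / 15 = 9.2200
LCL = X̄ − 3·M̄R̄/d₂ = 457.2437 − 3 × 9.2200 / 1.128 = 432.7225

432.72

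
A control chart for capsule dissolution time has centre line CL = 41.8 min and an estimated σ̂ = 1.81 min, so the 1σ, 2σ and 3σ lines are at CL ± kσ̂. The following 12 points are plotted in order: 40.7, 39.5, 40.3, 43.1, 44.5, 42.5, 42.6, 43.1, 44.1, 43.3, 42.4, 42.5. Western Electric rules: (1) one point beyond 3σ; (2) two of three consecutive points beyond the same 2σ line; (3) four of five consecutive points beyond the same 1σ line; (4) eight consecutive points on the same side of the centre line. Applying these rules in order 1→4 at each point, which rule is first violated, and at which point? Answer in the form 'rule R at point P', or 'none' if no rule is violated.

rule 4 at point 11

Zone of each point (C = within 1σ̂, B = 1σ̂–2σ̂, A = 2σ̂–3σ̂, * = beyond 3σ̂; sign = side of CL): 1:-C, 2:-B, 3:-C, 4:+C, 5:+B, 6:+C, 7:+C, 8:+C, 9:+B, 10:+C, 11:+C, 12:+C
Rule 4 (eight consecutive points on the same side of the centre line) is satisfied at point 11.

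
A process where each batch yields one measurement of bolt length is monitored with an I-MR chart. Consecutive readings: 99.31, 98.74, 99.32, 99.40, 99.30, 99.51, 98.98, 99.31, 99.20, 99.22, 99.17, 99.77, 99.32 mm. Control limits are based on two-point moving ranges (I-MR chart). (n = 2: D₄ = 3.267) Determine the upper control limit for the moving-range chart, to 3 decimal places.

Moving ranges: 0.57, 0.58, 0.08, 0.10, 0.21, 0.53, 0.33, 0.11, 0.02, 0.05, 0.60, 0.45; M̄R̄ = 3.6300 / 12 = 0.3025
UCL_MR = D₄·M̄R̄ = 3.267 × 0.3025 = 0.9883

0.988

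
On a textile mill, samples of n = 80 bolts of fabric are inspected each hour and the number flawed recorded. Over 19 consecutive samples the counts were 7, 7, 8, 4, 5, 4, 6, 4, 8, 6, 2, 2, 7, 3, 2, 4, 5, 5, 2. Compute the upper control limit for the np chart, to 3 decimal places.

p̄ = Σdᵢ / (k·n) = 91 / (19 × 80) = 0.05987
UCL = np̄ + 3·√(np̄(1−p̄)) = 4.7895 + 3 × √(4.7895×0.94013) = 4.7895 + 3 × 2.1220 = 11.1554

11.155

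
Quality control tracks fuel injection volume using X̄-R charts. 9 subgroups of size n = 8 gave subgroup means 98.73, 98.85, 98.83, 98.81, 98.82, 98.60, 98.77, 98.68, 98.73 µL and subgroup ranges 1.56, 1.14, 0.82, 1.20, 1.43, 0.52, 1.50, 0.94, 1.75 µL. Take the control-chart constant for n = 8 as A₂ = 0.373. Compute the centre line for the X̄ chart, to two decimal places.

98.76

X̄̄ = (98.73 + 98.85 + 98.83 + 98.81 + 98.82 + 98.60 + 98.77 + 98.68 + 98.73) / 9 = 888.8200 / 9 = 98.7578
CL = X̄̄ = 98.7578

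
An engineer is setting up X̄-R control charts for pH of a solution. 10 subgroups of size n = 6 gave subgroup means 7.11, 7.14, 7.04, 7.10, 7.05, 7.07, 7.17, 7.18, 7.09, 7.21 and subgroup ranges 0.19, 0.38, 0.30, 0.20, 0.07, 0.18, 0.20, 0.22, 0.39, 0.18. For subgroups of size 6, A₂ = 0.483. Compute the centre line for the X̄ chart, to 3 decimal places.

X̄̄ = (7.11 + 7.14 + 7.04 + 7.10 + 7.05 + 7.07 + 7.17 + 7.18 + 7.09 + 7.21) / 10 = 71.1600 / 10 = 7.1160
CL = X̄̄ = 7.1160

7.116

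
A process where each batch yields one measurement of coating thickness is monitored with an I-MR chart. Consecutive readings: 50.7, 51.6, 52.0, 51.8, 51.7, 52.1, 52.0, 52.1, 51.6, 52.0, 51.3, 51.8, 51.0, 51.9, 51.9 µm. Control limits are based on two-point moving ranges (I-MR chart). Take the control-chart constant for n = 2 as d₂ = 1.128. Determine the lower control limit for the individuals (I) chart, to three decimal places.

X̄ = (50.7 + 51.6 + 52.0 + 51.8 + 51.7 + 52.1 + 52.0 + 52.1 + 51.6 + 52.0 + 51.3 + 51.8 + 51.0 + 51.9 + 51.9) / 15 = 51.7000
Moving ranges: 0.9, 0.4, 0.2, 0.1, 0.4, 0.1, 0.1, 0.5, 0.4, 0.7, 0.5, 0.8, 0.9, 0.0; M̄R̄ = 6.0000 / 14 = 0.4286
LCL = X̄ − 3·M̄R̄/d₂ = 51.7000 − 3 × 0.4286 / 1.128 = 50.5602

50.560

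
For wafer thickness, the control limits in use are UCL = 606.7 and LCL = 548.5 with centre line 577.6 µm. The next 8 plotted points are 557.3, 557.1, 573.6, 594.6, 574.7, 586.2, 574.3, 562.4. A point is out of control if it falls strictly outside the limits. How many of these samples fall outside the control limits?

All 8 points lie within [548.5, 606.7].

0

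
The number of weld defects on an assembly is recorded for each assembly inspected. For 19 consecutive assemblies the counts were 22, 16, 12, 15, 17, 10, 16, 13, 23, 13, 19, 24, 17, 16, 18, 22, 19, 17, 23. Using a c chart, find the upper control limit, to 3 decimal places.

c̄ = (22 + 16 + 12 + 15 + 17 + 10 + 16 + 13 + 23 + 13 + 19 + 24 + 17 + 16 + 18 + 22 + 19 + 17 + 23) / 19 = 332 / 19 = 17.4737
UCL = c̄ + 3√c̄ = 17.4737 + 3 × √17.4737 = 17.4737 + 3 × 4.1802 = 30.0141

30.014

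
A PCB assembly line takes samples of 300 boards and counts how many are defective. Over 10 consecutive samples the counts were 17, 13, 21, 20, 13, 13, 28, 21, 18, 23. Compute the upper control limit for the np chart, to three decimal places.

31.262

p̄ = Σdᵢ / (k·n) = 187 / (10 × 300) = 0.06233
UCL = np̄ + 3·√(np̄(1−p̄)) = 18.7000 + 3 × √(18.7000×0.93767) = 18.7000 + 3 × 4.1874 = 31.2622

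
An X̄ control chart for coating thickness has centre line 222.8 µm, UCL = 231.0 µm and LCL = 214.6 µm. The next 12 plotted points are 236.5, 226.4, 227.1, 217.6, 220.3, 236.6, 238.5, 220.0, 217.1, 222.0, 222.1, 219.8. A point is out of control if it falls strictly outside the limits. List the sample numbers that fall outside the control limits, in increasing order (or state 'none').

Compare each point to [214.6, 231.0]: sample 1 = 236.5 > UCL; sample 6 = 236.6 > UCL; sample 7 = 238.5 > UCL.

1, 6, 7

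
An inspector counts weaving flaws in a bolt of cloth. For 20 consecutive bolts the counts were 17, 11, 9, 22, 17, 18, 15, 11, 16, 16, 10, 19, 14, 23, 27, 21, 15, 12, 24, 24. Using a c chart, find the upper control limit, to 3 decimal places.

c̄ = (17 + 11 + 9 + 22 + 17 + 18 + 15 + 11 + 16 + 16 + 10 + 19 + 14 + 23 + 27 + 21 + 15 + 12 + 24 + 24) / 20 = 341 / 20 = 17.0500
UCL = c̄ + 3√c̄ = 17.0500 + 3 × √17.0500 = 17.0500 + 3 × 4.1292 = 29.4375

29.437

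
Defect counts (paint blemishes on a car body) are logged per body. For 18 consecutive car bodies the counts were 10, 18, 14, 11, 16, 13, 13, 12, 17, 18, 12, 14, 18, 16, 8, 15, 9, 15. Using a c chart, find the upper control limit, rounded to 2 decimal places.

c̄ = (10 + 18 + 14 + 11 + 16 + 13 + 13 + 12 + 17 + 18 + 12 + 14 + 18 + 16 + 8 + 15 + 9 + 15) / 18 = 249 / 18 = 13.8333
UCL = c̄ + 3√c̄ = 13.8333 + 3 × √13.8333 = 13.8333 + 3 × 3.7193 = 24.9913

24.99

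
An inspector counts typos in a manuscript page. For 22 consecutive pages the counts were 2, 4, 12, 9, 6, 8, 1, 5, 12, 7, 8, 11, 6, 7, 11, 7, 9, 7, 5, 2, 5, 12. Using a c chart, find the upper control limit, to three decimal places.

c̄ = (2 + 4 + 12 + 9 + 6 + 8 + 1 + 5 + 12 + 7 + 8 + 11 + 6 + 7 + 11 + 7 + 9 + 7 + 5 + 2 + 5 + 12) / 22 = 156 / 22 = 7.0909
UCL = c̄ + 3√c̄ = 7.0909 + 3 × √7.0909 = 7.0909 + 3 × 2.6629 = 15.0795

15.080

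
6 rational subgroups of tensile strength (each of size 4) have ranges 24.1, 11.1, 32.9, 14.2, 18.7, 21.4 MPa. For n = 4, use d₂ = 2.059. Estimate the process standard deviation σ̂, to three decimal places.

9.908

R̄ = (24.1 + 11.1 + 32.9 + 14.2 + 18.7 + 21.4) / 6 = 20.4000
σ̂ = R̄ / d₂ = 20.4000 / 2.059 = 9.9077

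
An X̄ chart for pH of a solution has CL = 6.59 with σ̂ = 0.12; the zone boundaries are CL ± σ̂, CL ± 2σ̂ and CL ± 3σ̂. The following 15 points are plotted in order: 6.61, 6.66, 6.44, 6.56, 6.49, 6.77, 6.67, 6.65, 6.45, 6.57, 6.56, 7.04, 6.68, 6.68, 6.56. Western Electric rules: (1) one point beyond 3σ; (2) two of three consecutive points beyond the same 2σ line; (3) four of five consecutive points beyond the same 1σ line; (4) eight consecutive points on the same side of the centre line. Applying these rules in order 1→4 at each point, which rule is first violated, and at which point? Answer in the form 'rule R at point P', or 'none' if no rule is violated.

rule 1 at point 12

Zone of each point (C = within 1σ̂, B = 1σ̂–2σ̂, A = 2σ̂–3σ̂, * = beyond 3σ̂; sign = side of CL): 1:+C, 2:+C, 3:-B, 4:-C, 5:-C, 6:+B, 7:+C, 8:+C, 9:-B, 10:-C, 11:-C, 12:+*, 13:+C, 14:+C, 15:-C
Rule 1 (one point beyond the 3σ limits) is satisfied at point 12.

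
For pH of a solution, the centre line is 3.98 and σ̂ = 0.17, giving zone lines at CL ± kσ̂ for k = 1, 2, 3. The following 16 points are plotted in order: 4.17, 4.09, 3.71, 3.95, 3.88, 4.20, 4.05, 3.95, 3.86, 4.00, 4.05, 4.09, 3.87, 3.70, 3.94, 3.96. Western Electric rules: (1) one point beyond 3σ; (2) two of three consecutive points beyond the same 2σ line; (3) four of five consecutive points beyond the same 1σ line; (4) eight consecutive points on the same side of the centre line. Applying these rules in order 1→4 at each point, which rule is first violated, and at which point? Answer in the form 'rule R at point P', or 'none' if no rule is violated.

none

Zone of each point (C = within 1σ̂, B = 1σ̂–2σ̂, A = 2σ̂–3σ̂, * = beyond 3σ̂; sign = side of CL): 1:+B, 2:+C, 3:-B, 4:-C, 5:-C, 6:+B, 7:+C, 8:-C, 9:-C, 10:+C, 11:+C, 12:+C, 13:-C, 14:-B, 15:-C, 16:-C
No rule fires across all 16 points.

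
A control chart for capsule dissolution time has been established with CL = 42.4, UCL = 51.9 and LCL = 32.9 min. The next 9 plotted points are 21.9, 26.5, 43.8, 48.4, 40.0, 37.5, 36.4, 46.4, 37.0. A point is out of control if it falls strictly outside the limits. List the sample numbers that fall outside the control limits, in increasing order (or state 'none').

Compare each point to [32.9, 51.9]: sample 1 = 21.9 < LCL; sample 2 = 26.5 < LCL.

1, 2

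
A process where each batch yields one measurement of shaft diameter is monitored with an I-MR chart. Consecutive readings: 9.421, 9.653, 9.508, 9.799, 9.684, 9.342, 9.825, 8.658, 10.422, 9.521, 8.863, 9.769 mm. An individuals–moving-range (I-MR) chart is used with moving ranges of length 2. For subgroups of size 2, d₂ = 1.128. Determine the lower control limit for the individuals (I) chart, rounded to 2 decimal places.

7.85

X̄ = (9.421 + 9.653 + 9.508 + 9.799 + 9.684 + 9.342 + 9.825 + 8.658 + 10.422 + 9.521 + 8.863 + 9.769) / 12 = 9.5388
Moving ranges: 0.232, 0.145, 0.291, 0.115, 0.342, 0.483, 1.167, 1.764, 0.901, 0.658, 0.906; M̄R̄ = 7.0040 / 11 = 0.6367
LCL = X̄ − 3·M̄R̄/d₂ = 9.5388 − 3 × 0.6367 / 1.128 = 7.8453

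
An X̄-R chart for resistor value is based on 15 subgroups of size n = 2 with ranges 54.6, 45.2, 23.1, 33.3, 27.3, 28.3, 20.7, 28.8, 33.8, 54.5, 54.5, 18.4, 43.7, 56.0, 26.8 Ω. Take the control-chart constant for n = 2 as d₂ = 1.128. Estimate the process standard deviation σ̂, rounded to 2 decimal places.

R̄ = (54.6 + 45.2 + 23.1 + 33.3 + 27.3 + 28.3 + 20.7 + 28.8 + 33.8 + 54.5 + 54.5 + 18.4 + 43.7 + 56.0 + 26.8) / 15 = 36.6000
σ̂ = R̄ / d₂ = 36.6000 / 1.128 = 32.4468

32.45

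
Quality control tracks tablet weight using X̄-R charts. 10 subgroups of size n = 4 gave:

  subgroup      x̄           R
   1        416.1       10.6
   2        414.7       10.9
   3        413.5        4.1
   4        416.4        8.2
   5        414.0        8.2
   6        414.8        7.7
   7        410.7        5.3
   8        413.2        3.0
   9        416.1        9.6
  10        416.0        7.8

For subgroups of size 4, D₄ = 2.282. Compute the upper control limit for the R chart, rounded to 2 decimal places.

R̄ = (10.6 + 10.9 + 4.1 + 8.2 + 8.2 + 7.7 + 5.3 + 3.0 + 9.6 + 7.8) / 10 = 75.4000 / 10 = 7.5400
UCL_R = D₄·R̄ = 2.282 × 7.5400 = 17.2063

17.21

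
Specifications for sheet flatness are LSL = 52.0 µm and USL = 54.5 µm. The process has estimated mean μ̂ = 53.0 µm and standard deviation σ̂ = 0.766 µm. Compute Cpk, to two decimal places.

0.44

Cpu = (USL − μ̂) / (3σ̂) = (54.5 − 53.0) / (3 × 0.766) = 0.6527; Cpl = (μ̂ − LSL) / (3σ̂) = (53.0 − 52.0) / (3 × 0.766) = 0.4352; Cpk = min(Cpu, Cpl) = 0.4352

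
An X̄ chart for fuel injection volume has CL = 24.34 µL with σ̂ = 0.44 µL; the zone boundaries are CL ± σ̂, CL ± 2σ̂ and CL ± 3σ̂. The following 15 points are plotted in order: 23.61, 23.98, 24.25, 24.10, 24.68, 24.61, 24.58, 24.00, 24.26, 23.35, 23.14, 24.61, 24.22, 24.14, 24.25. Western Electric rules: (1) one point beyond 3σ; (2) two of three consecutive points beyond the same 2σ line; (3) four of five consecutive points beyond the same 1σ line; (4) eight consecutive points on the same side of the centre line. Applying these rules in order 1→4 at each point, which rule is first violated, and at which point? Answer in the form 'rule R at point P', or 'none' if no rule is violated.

Zone of each point (C = within 1σ̂, B = 1σ̂–2σ̂, A = 2σ̂–3σ̂, * = beyond 3σ̂; sign = side of CL): 1:-B, 2:-C, 3:-C, 4:-C, 5:+C, 6:+C, 7:+C, 8:-C, 9:-C, 10:-A, 11:-A, 12:+C, 13:-C, 14:-C, 15:-C
Rule 2 (two of three consecutive points beyond the same 2σ limit) is satisfied at point 11.

rule 2 at point 11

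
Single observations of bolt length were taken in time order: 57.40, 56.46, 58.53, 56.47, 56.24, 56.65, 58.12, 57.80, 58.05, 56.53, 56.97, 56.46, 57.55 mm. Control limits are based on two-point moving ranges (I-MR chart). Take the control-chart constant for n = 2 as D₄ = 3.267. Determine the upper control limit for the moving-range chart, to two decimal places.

Moving ranges: 0.94, 2.07, 2.06, 0.23, 0.41, 1.47, 0.32, 0.25, 1.52, 0.44, 0.51, 1.09; M̄R̄ = 11.3100 / 12 = 0.9425
UCL_MR = D₄·M̄R̄ = 3.267 × 0.9425 = 3.0791

3.08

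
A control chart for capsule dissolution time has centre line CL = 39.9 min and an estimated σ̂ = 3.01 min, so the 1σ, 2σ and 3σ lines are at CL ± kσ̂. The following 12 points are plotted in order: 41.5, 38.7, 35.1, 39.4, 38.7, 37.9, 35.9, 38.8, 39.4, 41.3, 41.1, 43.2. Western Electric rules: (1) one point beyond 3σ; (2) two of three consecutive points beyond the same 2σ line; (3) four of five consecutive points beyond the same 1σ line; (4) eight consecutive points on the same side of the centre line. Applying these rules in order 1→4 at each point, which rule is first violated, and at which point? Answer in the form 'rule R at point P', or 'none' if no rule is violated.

rule 4 at point 9

Zone of each point (C = within 1σ̂, B = 1σ̂–2σ̂, A = 2σ̂–3σ̂, * = beyond 3σ̂; sign = side of CL): 1:+C, 2:-C, 3:-B, 4:-C, 5:-C, 6:-C, 7:-B, 8:-C, 9:-C, 10:+C, 11:+C, 12:+B
Rule 4 (eight consecutive points on the same side of the centre line) is satisfied at point 9.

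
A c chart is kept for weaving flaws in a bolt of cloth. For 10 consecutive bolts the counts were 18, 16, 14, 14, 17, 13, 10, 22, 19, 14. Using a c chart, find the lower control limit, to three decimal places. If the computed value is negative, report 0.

3.813

c̄ = (18 + 16 + 14 + 14 + 17 + 13 + 10 + 22 + 19 + 14) / 10 = 157 / 10 = 15.7000
LCL = c̄ − 3√c̄ = 15.7000 − 3 × 3.9623 = 3.8130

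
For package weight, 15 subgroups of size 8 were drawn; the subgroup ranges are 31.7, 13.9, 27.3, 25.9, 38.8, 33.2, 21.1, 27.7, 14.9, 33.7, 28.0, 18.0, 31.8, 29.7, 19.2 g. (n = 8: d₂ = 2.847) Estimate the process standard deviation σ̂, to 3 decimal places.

9.247

R̄ = (31.7 + 13.9 + 27.3 + 25.9 + 38.8 + 33.2 + 21.1 + 27.7 + 14.9 + 33.7 + 28.0 + 18.0 + 31.8 + 29.7 + 19.2) / 15 = 26.3267
σ̂ = R̄ / d₂ = 26.3267 / 2.847 = 9.2472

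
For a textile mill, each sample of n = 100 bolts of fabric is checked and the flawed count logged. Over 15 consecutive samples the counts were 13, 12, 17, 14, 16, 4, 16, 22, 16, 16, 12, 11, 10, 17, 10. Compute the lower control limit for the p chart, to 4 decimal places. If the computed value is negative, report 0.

p̄ = Σdᵢ / (k·n) = 206 / (15 × 100) = 0.13733
LCL = p̄ − 3·√(p̄(1−p̄)/n) = 0.13733 − 3 × 0.03442 = 0.03407

0.0341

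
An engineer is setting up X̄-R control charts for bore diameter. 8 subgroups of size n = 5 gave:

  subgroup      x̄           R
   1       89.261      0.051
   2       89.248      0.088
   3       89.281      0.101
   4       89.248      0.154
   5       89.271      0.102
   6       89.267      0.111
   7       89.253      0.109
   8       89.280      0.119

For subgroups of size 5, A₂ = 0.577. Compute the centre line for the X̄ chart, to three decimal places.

X̄̄ = (89.261 + 89.248 + 89.281 + 89.248 + 89.271 + 89.267 + 89.253 + 89.280) / 8 = 714.1090 / 8 = 89.2636
CL = X̄̄ = 89.2636

89.264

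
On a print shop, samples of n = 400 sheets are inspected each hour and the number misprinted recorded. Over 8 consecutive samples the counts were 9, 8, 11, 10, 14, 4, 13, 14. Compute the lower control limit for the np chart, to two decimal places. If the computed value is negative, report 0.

0.84

p̄ = Σdᵢ / (k·n) = 83 / (8 × 400) = 0.02594
LCL = np̄ − 3·√(np̄(1−p̄)) = 10.3750 − 3 × 3.1790 = 0.8381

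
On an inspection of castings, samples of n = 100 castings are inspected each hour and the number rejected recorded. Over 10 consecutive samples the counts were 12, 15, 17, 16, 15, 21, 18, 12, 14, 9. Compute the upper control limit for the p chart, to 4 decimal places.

p̄ = Σdᵢ / (k·n) = 149 / (10 × 100) = 0.14900
UCL = p̄ + 3·√(p̄(1−p̄)/n) = 0.14900 + 3 × √(0.14900×0.85100/100) = 0.14900 + 3 × 0.03561 = 0.25583

0.2558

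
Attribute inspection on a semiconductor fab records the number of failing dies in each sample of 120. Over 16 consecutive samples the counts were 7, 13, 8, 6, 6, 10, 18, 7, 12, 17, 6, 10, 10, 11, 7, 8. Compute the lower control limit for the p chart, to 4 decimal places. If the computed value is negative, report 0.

0.0064

p̄ = Σdᵢ / (k·n) = 156 / (16 × 120) = 0.08125
LCL = p̄ − 3·√(p̄(1−p̄)/n) = 0.08125 − 3 × 0.02494 = 0.00643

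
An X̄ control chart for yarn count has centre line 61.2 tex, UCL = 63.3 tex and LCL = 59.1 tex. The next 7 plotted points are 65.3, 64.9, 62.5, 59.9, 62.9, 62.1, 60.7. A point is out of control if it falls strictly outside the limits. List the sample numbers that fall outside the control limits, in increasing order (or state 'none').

1, 2

Compare each point to [59.1, 63.3]: sample 1 = 65.3 > UCL; sample 2 = 64.9 > UCL.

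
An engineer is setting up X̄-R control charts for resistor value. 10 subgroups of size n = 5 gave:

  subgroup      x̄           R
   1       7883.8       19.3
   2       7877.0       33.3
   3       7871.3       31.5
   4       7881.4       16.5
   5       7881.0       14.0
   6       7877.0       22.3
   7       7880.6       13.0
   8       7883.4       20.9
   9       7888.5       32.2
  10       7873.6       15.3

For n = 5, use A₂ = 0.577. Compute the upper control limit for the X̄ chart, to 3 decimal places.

X̄̄ = (7883.8 + 7877.0 + 7871.3 + 7881.4 + 7881.0 + 7877.0 + 7880.6 + 7883.4 + 7888.5 + 7873.6) / 10 = 78797.6000 / 10 = 7879.7600
R̄ = (19.3 + 33.3 + 31.5 + 16.5 + 14.0 + 22.3 + 13.0 + 20.9 + 32.2 + 15.3) / 10 = 218.3000 / 10 = 21.8300
UCL = X̄̄ + A₂·R̄ = 7879.7600 + 0.577 × 21.8300 = 7892.3559

7892.356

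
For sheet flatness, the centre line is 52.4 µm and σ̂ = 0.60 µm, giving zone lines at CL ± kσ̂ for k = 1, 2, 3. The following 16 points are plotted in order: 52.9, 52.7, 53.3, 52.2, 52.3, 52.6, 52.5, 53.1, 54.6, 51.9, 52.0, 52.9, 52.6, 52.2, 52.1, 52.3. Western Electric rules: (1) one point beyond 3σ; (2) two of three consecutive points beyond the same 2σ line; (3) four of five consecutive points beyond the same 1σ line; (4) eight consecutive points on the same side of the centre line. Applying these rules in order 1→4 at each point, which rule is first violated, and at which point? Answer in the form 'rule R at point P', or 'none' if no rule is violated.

rule 1 at point 9

Zone of each point (C = within 1σ̂, B = 1σ̂–2σ̂, A = 2σ̂–3σ̂, * = beyond 3σ̂; sign = side of CL): 1:+C, 2:+C, 3:+B, 4:-C, 5:-C, 6:+C, 7:+C, 8:+B, 9:+*, 10:-C, 11:-C, 12:+C, 13:+C, 14:-C, 15:-C, 16:-C
Rule 1 (one point beyond the 3σ limits) is satisfied at point 9.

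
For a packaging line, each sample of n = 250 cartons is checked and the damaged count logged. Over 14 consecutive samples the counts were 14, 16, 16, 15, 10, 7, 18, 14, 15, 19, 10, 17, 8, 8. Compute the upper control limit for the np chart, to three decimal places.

24.024

p̄ = Σdᵢ / (k·n) = 187 / (14 × 250) = 0.05343
UCL = np̄ + 3·√(np̄(1−p̄)) = 13.3571 + 3 × √(13.3571×0.94657) = 13.3571 + 3 × 3.5558 = 24.0244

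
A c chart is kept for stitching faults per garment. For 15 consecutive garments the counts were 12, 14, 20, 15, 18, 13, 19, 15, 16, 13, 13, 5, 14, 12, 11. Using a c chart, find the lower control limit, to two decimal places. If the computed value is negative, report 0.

c̄ = (12 + 14 + 20 + 15 + 18 + 13 + 19 + 15 + 16 + 13 + 13 + 5 + 14 + 12 + 11) / 15 = 210 / 15 = 14.0000
LCL = c̄ − 3√c̄ = 14.0000 − 3 × 3.7417 = 2.7750

2.78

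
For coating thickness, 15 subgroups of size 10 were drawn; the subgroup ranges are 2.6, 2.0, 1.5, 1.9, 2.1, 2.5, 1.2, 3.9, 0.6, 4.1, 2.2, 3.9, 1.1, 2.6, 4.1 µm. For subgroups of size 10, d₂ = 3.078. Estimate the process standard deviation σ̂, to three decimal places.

0.786

R̄ = (2.6 + 2.0 + 1.5 + 1.9 + 2.1 + 2.5 + 1.2 + 3.9 + 0.6 + 4.1 + 2.2 + 3.9 + 1.1 + 2.6 + 4.1) / 15 = 2.4200
σ̂ = R̄ / d₂ = 2.4200 / 3.078 = 0.7862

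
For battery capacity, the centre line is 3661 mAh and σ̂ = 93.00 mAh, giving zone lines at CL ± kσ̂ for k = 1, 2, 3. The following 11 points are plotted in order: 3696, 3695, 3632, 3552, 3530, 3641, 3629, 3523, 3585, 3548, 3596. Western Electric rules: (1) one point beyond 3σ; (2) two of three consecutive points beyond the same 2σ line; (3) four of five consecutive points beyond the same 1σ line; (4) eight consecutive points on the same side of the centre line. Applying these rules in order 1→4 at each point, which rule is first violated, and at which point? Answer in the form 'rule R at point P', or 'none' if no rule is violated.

Zone of each point (C = within 1σ̂, B = 1σ̂–2σ̂, A = 2σ̂–3σ̂, * = beyond 3σ̂; sign = side of CL): 1:+C, 2:+C, 3:-C, 4:-B, 5:-B, 6:-C, 7:-C, 8:-B, 9:-C, 10:-B, 11:-C
Rule 4 (eight consecutive points on the same side of the centre line) is satisfied at point 10.

rule 4 at point 10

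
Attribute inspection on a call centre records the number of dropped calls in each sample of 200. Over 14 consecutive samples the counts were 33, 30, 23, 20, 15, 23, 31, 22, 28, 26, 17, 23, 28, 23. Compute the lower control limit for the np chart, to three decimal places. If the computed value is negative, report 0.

10.536

p̄ = Σdᵢ / (k·n) = 342 / (14 × 200) = 0.12214
LCL = np̄ − 3·√(np̄(1−p̄)) = 24.4286 − 3 × 4.6309 = 10.5360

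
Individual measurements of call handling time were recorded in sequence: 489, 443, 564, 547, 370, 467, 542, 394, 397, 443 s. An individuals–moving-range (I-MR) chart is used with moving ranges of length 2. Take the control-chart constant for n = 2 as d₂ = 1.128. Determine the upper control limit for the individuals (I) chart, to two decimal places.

681.32

X̄ = (489 + 443 + 564 + 547 + 370 + 467 + 542 + 394 + 397 + 443) / 10 = 465.6000
Moving ranges: 46, 121, 17, 177, 97, 75, 148, 3, 46; M̄R̄ = 730.0000 / 9 = 81.1111
UCL = X̄ + 3·M̄R̄/d₂ = 465.6000 + 3 × 81.1111 / 1.128 = 681.3210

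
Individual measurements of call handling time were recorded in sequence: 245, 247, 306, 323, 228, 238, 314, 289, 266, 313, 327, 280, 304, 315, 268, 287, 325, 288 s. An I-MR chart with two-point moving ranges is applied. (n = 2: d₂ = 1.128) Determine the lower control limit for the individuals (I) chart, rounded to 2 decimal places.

X̄ = (245 + 247 + 306 + 323 + 228 + 238 + 314 + 289 + 266 + 313 + 327 + 280 + 304 + 315 + 268 + 287 + 325 + 288) / 18 = 286.8333
Moving ranges: 2, 59, 17, 95, 10, 76, 25, 23, 47, 14, 47, 24, 11, 47, 19, 38, 37; M̄R̄ = 591.0000 / 17 = 34.7647
LCL = X̄ − 3·M̄R̄/d₂ = 286.8333 − 3 × 34.7647 / 1.128 = 194.3740

194.37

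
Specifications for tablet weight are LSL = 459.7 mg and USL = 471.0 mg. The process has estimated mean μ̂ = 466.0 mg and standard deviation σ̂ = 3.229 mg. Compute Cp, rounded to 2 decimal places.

0.58

Cp = (USL − LSL) / (6σ̂) = (471.0 − 459.7) / (6 × 3.229) = 11.3000 / 19.3740 = 0.5833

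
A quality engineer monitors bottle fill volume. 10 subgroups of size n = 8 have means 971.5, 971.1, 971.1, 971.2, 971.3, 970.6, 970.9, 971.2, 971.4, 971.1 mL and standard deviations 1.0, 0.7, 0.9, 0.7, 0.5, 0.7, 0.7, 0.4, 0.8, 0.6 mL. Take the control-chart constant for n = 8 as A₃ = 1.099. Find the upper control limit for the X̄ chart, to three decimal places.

971.909

X̄̄ = (971.5 + 971.1 + 971.1 + 971.2 + 971.3 + 970.6 + 970.9 + 971.2 + 971.4 + 971.1) / 10 = 971.1400
s̄ = (1.0 + 0.7 + 0.9 + 0.7 + 0.5 + 0.7 + 0.7 + 0.4 + 0.8 + 0.6) / 10 = 0.7000
UCL = X̄̄ + A₃·s̄ = 971.1400 + 1.099 × 0.7000 = 971.9093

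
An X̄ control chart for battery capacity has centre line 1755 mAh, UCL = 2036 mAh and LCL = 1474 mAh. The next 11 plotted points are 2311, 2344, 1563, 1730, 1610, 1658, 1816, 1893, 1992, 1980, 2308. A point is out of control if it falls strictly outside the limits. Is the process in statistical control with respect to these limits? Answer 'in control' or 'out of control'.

out of control

Compare each point to [1474, 2036]: sample 1 = 2311 > UCL; sample 2 = 2344 > UCL; sample 11 = 2308 > UCL.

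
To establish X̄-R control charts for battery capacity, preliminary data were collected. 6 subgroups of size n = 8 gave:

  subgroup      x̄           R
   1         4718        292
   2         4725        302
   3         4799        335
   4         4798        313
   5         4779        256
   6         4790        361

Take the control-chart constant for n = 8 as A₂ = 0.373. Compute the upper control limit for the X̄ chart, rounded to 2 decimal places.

X̄̄ = (4718 + 4725 + 4799 + 4798 + 4779 + 4790) / 6 = 28609.0000 / 6 = 4768.1667
R̄ = (292 + 302 + 335 + 313 + 256 + 361) / 6 = 1859.0000 / 6 = 309.8333
UCL = X̄̄ + A₂·R̄ = 4768.1667 + 0.373 × 309.8333 = 4883.7345

4883.73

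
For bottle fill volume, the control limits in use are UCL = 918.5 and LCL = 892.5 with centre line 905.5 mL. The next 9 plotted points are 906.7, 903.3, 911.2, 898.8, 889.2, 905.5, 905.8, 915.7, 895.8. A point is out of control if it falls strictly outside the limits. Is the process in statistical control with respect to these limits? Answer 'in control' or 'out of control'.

out of control

Compare each point to [892.5, 918.5]: sample 5 = 889.2 < LCL.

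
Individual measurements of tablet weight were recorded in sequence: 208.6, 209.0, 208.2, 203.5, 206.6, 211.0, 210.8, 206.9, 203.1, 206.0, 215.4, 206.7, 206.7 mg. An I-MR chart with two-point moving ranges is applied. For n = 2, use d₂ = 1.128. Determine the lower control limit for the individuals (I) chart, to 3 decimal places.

198.510

X̄ = (208.6 + 209.0 + 208.2 + 203.5 + 206.6 + 211.0 + 210.8 + 206.9 + 203.1 + 206.0 + 215.4 + 206.7 + 206.7) / 13 = 207.8846
Moving ranges: 0.4, 0.8, 4.7, 3.1, 4.4, 0.2, 3.9, 3.8, 2.9, 9.4, 8.7, 0.0; M̄R̄ = 42.3000 / 12 = 3.5250
LCL = X̄ − 3·M̄R̄/d₂ = 207.8846 − 3 × 3.5250 / 1.128 = 198.5096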